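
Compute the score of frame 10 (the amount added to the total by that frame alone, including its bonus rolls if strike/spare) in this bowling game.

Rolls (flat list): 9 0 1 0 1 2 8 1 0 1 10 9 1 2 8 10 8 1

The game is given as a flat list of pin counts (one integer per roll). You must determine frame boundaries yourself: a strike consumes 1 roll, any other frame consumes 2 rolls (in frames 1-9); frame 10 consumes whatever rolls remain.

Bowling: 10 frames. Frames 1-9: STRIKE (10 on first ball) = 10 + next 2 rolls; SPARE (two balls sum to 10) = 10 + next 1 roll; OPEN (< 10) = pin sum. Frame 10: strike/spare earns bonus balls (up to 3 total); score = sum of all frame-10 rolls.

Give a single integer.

Frame 1: OPEN (9+0=9). Cumulative: 9
Frame 2: OPEN (1+0=1). Cumulative: 10
Frame 3: OPEN (1+2=3). Cumulative: 13
Frame 4: OPEN (8+1=9). Cumulative: 22
Frame 5: OPEN (0+1=1). Cumulative: 23
Frame 6: STRIKE. 10 + next two rolls (9+1) = 20. Cumulative: 43
Frame 7: SPARE (9+1=10). 10 + next roll (2) = 12. Cumulative: 55
Frame 8: SPARE (2+8=10). 10 + next roll (10) = 20. Cumulative: 75
Frame 9: STRIKE. 10 + next two rolls (8+1) = 19. Cumulative: 94
Frame 10: OPEN. Sum of all frame-10 rolls (8+1) = 9. Cumulative: 103

Answer: 9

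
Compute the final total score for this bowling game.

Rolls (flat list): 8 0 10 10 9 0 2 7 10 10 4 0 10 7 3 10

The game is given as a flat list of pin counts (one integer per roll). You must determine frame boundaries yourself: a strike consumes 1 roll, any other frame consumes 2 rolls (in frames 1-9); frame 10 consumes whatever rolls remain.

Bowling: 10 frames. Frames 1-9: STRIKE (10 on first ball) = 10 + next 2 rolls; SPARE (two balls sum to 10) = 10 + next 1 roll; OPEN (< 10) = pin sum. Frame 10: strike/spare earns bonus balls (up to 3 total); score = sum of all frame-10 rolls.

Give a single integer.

Frame 1: OPEN (8+0=8). Cumulative: 8
Frame 2: STRIKE. 10 + next two rolls (10+9) = 29. Cumulative: 37
Frame 3: STRIKE. 10 + next two rolls (9+0) = 19. Cumulative: 56
Frame 4: OPEN (9+0=9). Cumulative: 65
Frame 5: OPEN (2+7=9). Cumulative: 74
Frame 6: STRIKE. 10 + next two rolls (10+4) = 24. Cumulative: 98
Frame 7: STRIKE. 10 + next two rolls (4+0) = 14. Cumulative: 112
Frame 8: OPEN (4+0=4). Cumulative: 116
Frame 9: STRIKE. 10 + next two rolls (7+3) = 20. Cumulative: 136
Frame 10: SPARE. Sum of all frame-10 rolls (7+3+10) = 20. Cumulative: 156

Answer: 156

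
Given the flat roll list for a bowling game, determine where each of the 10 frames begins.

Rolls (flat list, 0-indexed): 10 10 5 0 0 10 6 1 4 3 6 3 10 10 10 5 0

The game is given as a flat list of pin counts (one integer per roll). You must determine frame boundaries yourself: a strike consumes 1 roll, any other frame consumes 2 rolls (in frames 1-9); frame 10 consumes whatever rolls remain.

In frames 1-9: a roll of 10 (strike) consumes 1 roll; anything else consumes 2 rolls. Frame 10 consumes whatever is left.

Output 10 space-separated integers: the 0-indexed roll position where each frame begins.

Frame 1 starts at roll index 0: roll=10 (strike), consumes 1 roll
Frame 2 starts at roll index 1: roll=10 (strike), consumes 1 roll
Frame 3 starts at roll index 2: rolls=5,0 (sum=5), consumes 2 rolls
Frame 4 starts at roll index 4: rolls=0,10 (sum=10), consumes 2 rolls
Frame 5 starts at roll index 6: rolls=6,1 (sum=7), consumes 2 rolls
Frame 6 starts at roll index 8: rolls=4,3 (sum=7), consumes 2 rolls
Frame 7 starts at roll index 10: rolls=6,3 (sum=9), consumes 2 rolls
Frame 8 starts at roll index 12: roll=10 (strike), consumes 1 roll
Frame 9 starts at roll index 13: roll=10 (strike), consumes 1 roll
Frame 10 starts at roll index 14: 3 remaining rolls

Answer: 0 1 2 4 6 8 10 12 13 14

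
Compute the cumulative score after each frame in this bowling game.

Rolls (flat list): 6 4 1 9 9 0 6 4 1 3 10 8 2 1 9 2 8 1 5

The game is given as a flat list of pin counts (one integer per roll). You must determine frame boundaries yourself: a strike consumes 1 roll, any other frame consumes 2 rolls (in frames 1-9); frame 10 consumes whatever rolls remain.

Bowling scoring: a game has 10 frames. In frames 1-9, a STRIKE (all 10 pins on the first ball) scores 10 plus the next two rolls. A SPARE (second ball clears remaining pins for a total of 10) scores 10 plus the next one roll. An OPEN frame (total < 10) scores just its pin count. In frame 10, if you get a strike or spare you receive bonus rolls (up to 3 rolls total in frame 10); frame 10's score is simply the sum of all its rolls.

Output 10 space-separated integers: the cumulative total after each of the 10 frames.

Frame 1: SPARE (6+4=10). 10 + next roll (1) = 11. Cumulative: 11
Frame 2: SPARE (1+9=10). 10 + next roll (9) = 19. Cumulative: 30
Frame 3: OPEN (9+0=9). Cumulative: 39
Frame 4: SPARE (6+4=10). 10 + next roll (1) = 11. Cumulative: 50
Frame 5: OPEN (1+3=4). Cumulative: 54
Frame 6: STRIKE. 10 + next two rolls (8+2) = 20. Cumulative: 74
Frame 7: SPARE (8+2=10). 10 + next roll (1) = 11. Cumulative: 85
Frame 8: SPARE (1+9=10). 10 + next roll (2) = 12. Cumulative: 97
Frame 9: SPARE (2+8=10). 10 + next roll (1) = 11. Cumulative: 108
Frame 10: OPEN. Sum of all frame-10 rolls (1+5) = 6. Cumulative: 114

Answer: 11 30 39 50 54 74 85 97 108 114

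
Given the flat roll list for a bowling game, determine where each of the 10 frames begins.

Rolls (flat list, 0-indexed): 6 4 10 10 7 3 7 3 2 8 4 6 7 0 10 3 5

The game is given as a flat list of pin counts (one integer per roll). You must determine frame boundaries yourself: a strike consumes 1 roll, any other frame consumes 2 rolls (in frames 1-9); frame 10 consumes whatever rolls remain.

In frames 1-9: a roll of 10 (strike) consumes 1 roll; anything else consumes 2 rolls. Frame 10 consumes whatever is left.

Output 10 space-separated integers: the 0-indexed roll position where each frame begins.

Frame 1 starts at roll index 0: rolls=6,4 (sum=10), consumes 2 rolls
Frame 2 starts at roll index 2: roll=10 (strike), consumes 1 roll
Frame 3 starts at roll index 3: roll=10 (strike), consumes 1 roll
Frame 4 starts at roll index 4: rolls=7,3 (sum=10), consumes 2 rolls
Frame 5 starts at roll index 6: rolls=7,3 (sum=10), consumes 2 rolls
Frame 6 starts at roll index 8: rolls=2,8 (sum=10), consumes 2 rolls
Frame 7 starts at roll index 10: rolls=4,6 (sum=10), consumes 2 rolls
Frame 8 starts at roll index 12: rolls=7,0 (sum=7), consumes 2 rolls
Frame 9 starts at roll index 14: roll=10 (strike), consumes 1 roll
Frame 10 starts at roll index 15: 2 remaining rolls

Answer: 0 2 3 4 6 8 10 12 14 15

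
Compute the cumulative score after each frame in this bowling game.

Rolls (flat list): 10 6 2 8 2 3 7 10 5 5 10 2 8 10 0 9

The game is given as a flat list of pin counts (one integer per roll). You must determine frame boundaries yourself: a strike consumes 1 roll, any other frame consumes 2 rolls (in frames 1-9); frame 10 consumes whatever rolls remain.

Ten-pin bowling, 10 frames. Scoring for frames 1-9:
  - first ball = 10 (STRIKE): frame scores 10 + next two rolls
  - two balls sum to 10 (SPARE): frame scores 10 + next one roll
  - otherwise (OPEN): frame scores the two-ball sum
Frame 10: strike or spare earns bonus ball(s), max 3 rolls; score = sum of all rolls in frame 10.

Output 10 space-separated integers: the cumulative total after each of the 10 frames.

Frame 1: STRIKE. 10 + next two rolls (6+2) = 18. Cumulative: 18
Frame 2: OPEN (6+2=8). Cumulative: 26
Frame 3: SPARE (8+2=10). 10 + next roll (3) = 13. Cumulative: 39
Frame 4: SPARE (3+7=10). 10 + next roll (10) = 20. Cumulative: 59
Frame 5: STRIKE. 10 + next two rolls (5+5) = 20. Cumulative: 79
Frame 6: SPARE (5+5=10). 10 + next roll (10) = 20. Cumulative: 99
Frame 7: STRIKE. 10 + next two rolls (2+8) = 20. Cumulative: 119
Frame 8: SPARE (2+8=10). 10 + next roll (10) = 20. Cumulative: 139
Frame 9: STRIKE. 10 + next two rolls (0+9) = 19. Cumulative: 158
Frame 10: OPEN. Sum of all frame-10 rolls (0+9) = 9. Cumulative: 167

Answer: 18 26 39 59 79 99 119 139 158 167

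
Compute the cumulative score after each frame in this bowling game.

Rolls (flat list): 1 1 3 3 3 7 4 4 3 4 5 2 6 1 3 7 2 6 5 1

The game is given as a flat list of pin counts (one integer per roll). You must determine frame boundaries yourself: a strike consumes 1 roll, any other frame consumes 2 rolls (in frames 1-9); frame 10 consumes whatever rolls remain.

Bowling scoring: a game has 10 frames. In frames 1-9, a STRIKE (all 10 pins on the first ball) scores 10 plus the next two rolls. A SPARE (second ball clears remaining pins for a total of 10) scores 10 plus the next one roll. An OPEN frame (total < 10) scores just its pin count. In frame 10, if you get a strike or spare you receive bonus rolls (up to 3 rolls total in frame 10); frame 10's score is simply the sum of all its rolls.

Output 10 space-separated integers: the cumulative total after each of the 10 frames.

Frame 1: OPEN (1+1=2). Cumulative: 2
Frame 2: OPEN (3+3=6). Cumulative: 8
Frame 3: SPARE (3+7=10). 10 + next roll (4) = 14. Cumulative: 22
Frame 4: OPEN (4+4=8). Cumulative: 30
Frame 5: OPEN (3+4=7). Cumulative: 37
Frame 6: OPEN (5+2=7). Cumulative: 44
Frame 7: OPEN (6+1=7). Cumulative: 51
Frame 8: SPARE (3+7=10). 10 + next roll (2) = 12. Cumulative: 63
Frame 9: OPEN (2+6=8). Cumulative: 71
Frame 10: OPEN. Sum of all frame-10 rolls (5+1) = 6. Cumulative: 77

Answer: 2 8 22 30 37 44 51 63 71 77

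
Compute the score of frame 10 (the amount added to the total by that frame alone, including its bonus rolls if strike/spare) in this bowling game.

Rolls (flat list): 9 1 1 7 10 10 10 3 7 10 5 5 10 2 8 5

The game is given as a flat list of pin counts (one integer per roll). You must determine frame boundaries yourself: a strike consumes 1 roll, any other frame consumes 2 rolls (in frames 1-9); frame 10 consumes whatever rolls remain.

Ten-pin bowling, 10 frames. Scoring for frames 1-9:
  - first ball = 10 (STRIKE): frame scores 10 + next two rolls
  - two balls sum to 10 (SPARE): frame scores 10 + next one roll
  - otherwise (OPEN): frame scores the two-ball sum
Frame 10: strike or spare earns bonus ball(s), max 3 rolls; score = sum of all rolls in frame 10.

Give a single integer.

Answer: 15

Derivation:
Frame 1: SPARE (9+1=10). 10 + next roll (1) = 11. Cumulative: 11
Frame 2: OPEN (1+7=8). Cumulative: 19
Frame 3: STRIKE. 10 + next two rolls (10+10) = 30. Cumulative: 49
Frame 4: STRIKE. 10 + next two rolls (10+3) = 23. Cumulative: 72
Frame 5: STRIKE. 10 + next two rolls (3+7) = 20. Cumulative: 92
Frame 6: SPARE (3+7=10). 10 + next roll (10) = 20. Cumulative: 112
Frame 7: STRIKE. 10 + next two rolls (5+5) = 20. Cumulative: 132
Frame 8: SPARE (5+5=10). 10 + next roll (10) = 20. Cumulative: 152
Frame 9: STRIKE. 10 + next two rolls (2+8) = 20. Cumulative: 172
Frame 10: SPARE. Sum of all frame-10 rolls (2+8+5) = 15. Cumulative: 187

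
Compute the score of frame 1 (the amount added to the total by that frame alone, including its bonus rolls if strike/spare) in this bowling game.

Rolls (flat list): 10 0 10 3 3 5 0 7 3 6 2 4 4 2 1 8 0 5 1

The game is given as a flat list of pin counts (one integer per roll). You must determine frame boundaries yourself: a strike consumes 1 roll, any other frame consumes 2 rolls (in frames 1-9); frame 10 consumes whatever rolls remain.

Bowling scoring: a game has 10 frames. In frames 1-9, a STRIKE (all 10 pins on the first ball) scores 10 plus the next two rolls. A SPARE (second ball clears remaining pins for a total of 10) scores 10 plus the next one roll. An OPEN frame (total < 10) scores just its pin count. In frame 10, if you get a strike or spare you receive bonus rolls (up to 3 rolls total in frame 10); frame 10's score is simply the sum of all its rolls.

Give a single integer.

Frame 1: STRIKE. 10 + next two rolls (0+10) = 20. Cumulative: 20
Frame 2: SPARE (0+10=10). 10 + next roll (3) = 13. Cumulative: 33
Frame 3: OPEN (3+3=6). Cumulative: 39

Answer: 20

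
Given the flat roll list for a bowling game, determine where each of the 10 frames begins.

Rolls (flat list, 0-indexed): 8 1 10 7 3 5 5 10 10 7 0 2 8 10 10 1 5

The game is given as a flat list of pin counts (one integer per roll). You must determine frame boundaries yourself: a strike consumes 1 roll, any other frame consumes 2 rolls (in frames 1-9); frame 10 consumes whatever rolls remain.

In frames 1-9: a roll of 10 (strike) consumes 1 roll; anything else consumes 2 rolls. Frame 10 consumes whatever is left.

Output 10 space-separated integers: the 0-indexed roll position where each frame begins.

Answer: 0 2 3 5 7 8 9 11 13 14

Derivation:
Frame 1 starts at roll index 0: rolls=8,1 (sum=9), consumes 2 rolls
Frame 2 starts at roll index 2: roll=10 (strike), consumes 1 roll
Frame 3 starts at roll index 3: rolls=7,3 (sum=10), consumes 2 rolls
Frame 4 starts at roll index 5: rolls=5,5 (sum=10), consumes 2 rolls
Frame 5 starts at roll index 7: roll=10 (strike), consumes 1 roll
Frame 6 starts at roll index 8: roll=10 (strike), consumes 1 roll
Frame 7 starts at roll index 9: rolls=7,0 (sum=7), consumes 2 rolls
Frame 8 starts at roll index 11: rolls=2,8 (sum=10), consumes 2 rolls
Frame 9 starts at roll index 13: roll=10 (strike), consumes 1 roll
Frame 10 starts at roll index 14: 3 remaining rolls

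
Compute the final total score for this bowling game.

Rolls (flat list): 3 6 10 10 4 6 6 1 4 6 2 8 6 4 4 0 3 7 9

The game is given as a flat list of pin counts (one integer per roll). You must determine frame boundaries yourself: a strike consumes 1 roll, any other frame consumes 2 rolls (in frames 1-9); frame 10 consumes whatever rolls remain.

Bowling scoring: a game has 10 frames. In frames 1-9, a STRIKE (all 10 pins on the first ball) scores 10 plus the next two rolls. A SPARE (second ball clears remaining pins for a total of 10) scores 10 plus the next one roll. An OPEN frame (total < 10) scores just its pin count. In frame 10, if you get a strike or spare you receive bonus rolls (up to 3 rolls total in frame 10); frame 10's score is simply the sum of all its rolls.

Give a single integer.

Frame 1: OPEN (3+6=9). Cumulative: 9
Frame 2: STRIKE. 10 + next two rolls (10+4) = 24. Cumulative: 33
Frame 3: STRIKE. 10 + next two rolls (4+6) = 20. Cumulative: 53
Frame 4: SPARE (4+6=10). 10 + next roll (6) = 16. Cumulative: 69
Frame 5: OPEN (6+1=7). Cumulative: 76
Frame 6: SPARE (4+6=10). 10 + next roll (2) = 12. Cumulative: 88
Frame 7: SPARE (2+8=10). 10 + next roll (6) = 16. Cumulative: 104
Frame 8: SPARE (6+4=10). 10 + next roll (4) = 14. Cumulative: 118
Frame 9: OPEN (4+0=4). Cumulative: 122
Frame 10: SPARE. Sum of all frame-10 rolls (3+7+9) = 19. Cumulative: 141

Answer: 141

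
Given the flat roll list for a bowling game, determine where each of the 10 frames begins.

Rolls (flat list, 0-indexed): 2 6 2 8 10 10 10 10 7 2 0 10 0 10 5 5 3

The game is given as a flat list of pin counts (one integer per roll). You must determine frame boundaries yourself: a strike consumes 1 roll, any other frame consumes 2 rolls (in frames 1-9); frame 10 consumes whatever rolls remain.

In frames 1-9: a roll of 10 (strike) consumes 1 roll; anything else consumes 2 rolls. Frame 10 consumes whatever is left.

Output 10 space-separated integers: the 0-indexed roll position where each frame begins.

Answer: 0 2 4 5 6 7 8 10 12 14

Derivation:
Frame 1 starts at roll index 0: rolls=2,6 (sum=8), consumes 2 rolls
Frame 2 starts at roll index 2: rolls=2,8 (sum=10), consumes 2 rolls
Frame 3 starts at roll index 4: roll=10 (strike), consumes 1 roll
Frame 4 starts at roll index 5: roll=10 (strike), consumes 1 roll
Frame 5 starts at roll index 6: roll=10 (strike), consumes 1 roll
Frame 6 starts at roll index 7: roll=10 (strike), consumes 1 roll
Frame 7 starts at roll index 8: rolls=7,2 (sum=9), consumes 2 rolls
Frame 8 starts at roll index 10: rolls=0,10 (sum=10), consumes 2 rolls
Frame 9 starts at roll index 12: rolls=0,10 (sum=10), consumes 2 rolls
Frame 10 starts at roll index 14: 3 remaining rolls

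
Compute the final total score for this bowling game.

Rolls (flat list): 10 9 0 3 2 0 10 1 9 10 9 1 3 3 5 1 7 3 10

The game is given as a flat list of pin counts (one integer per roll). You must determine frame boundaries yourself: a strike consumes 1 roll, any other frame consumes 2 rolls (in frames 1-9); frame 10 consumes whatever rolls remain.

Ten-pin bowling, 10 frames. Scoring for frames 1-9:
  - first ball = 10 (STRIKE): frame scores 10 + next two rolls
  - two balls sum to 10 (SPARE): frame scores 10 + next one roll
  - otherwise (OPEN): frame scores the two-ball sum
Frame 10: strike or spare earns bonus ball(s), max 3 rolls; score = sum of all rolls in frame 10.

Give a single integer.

Frame 1: STRIKE. 10 + next two rolls (9+0) = 19. Cumulative: 19
Frame 2: OPEN (9+0=9). Cumulative: 28
Frame 3: OPEN (3+2=5). Cumulative: 33
Frame 4: SPARE (0+10=10). 10 + next roll (1) = 11. Cumulative: 44
Frame 5: SPARE (1+9=10). 10 + next roll (10) = 20. Cumulative: 64
Frame 6: STRIKE. 10 + next two rolls (9+1) = 20. Cumulative: 84
Frame 7: SPARE (9+1=10). 10 + next roll (3) = 13. Cumulative: 97
Frame 8: OPEN (3+3=6). Cumulative: 103
Frame 9: OPEN (5+1=6). Cumulative: 109
Frame 10: SPARE. Sum of all frame-10 rolls (7+3+10) = 20. Cumulative: 129

Answer: 129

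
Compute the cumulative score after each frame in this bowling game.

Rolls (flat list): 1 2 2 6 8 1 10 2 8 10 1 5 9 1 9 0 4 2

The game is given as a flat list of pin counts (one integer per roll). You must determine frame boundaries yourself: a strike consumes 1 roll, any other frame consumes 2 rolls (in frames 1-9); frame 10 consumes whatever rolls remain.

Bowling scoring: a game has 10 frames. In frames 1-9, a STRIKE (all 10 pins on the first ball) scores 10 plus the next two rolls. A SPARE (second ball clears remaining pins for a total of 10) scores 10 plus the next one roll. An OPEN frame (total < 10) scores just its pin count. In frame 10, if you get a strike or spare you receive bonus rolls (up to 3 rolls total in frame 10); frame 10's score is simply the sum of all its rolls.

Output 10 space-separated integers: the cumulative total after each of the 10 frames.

Frame 1: OPEN (1+2=3). Cumulative: 3
Frame 2: OPEN (2+6=8). Cumulative: 11
Frame 3: OPEN (8+1=9). Cumulative: 20
Frame 4: STRIKE. 10 + next two rolls (2+8) = 20. Cumulative: 40
Frame 5: SPARE (2+8=10). 10 + next roll (10) = 20. Cumulative: 60
Frame 6: STRIKE. 10 + next two rolls (1+5) = 16. Cumulative: 76
Frame 7: OPEN (1+5=6). Cumulative: 82
Frame 8: SPARE (9+1=10). 10 + next roll (9) = 19. Cumulative: 101
Frame 9: OPEN (9+0=9). Cumulative: 110
Frame 10: OPEN. Sum of all frame-10 rolls (4+2) = 6. Cumulative: 116

Answer: 3 11 20 40 60 76 82 101 110 116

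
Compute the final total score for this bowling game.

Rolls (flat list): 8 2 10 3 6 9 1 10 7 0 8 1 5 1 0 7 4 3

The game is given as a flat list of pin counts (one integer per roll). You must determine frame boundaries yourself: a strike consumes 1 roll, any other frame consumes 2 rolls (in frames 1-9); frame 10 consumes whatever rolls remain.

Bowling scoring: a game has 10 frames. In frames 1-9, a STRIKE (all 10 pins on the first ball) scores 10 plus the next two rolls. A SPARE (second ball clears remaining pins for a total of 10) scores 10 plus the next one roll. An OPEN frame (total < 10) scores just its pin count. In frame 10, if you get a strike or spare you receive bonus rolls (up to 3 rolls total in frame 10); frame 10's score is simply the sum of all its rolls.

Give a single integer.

Frame 1: SPARE (8+2=10). 10 + next roll (10) = 20. Cumulative: 20
Frame 2: STRIKE. 10 + next two rolls (3+6) = 19. Cumulative: 39
Frame 3: OPEN (3+6=9). Cumulative: 48
Frame 4: SPARE (9+1=10). 10 + next roll (10) = 20. Cumulative: 68
Frame 5: STRIKE. 10 + next two rolls (7+0) = 17. Cumulative: 85
Frame 6: OPEN (7+0=7). Cumulative: 92
Frame 7: OPEN (8+1=9). Cumulative: 101
Frame 8: OPEN (5+1=6). Cumulative: 107
Frame 9: OPEN (0+7=7). Cumulative: 114
Frame 10: OPEN. Sum of all frame-10 rolls (4+3) = 7. Cumulative: 121

Answer: 121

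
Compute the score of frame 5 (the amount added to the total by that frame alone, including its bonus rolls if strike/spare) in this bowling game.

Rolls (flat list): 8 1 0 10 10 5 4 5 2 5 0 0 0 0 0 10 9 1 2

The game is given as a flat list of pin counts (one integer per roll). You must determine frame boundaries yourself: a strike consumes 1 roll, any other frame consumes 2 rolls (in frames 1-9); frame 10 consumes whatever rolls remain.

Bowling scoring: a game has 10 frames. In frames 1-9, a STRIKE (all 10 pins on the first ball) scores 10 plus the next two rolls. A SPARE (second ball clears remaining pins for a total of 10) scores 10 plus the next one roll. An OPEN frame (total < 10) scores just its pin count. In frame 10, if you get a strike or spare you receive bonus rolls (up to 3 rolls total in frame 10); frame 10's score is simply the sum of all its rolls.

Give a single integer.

Answer: 7

Derivation:
Frame 1: OPEN (8+1=9). Cumulative: 9
Frame 2: SPARE (0+10=10). 10 + next roll (10) = 20. Cumulative: 29
Frame 3: STRIKE. 10 + next two rolls (5+4) = 19. Cumulative: 48
Frame 4: OPEN (5+4=9). Cumulative: 57
Frame 5: OPEN (5+2=7). Cumulative: 64
Frame 6: OPEN (5+0=5). Cumulative: 69
Frame 7: OPEN (0+0=0). Cumulative: 69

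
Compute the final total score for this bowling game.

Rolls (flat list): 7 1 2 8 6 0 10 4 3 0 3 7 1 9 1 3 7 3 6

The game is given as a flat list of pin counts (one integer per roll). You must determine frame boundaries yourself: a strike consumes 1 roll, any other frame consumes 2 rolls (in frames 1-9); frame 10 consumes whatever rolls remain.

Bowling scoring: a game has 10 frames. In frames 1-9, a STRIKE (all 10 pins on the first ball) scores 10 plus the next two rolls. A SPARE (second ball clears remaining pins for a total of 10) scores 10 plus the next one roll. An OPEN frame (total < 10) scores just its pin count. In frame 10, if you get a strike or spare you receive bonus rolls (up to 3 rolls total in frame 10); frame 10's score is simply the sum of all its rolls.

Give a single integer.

Answer: 100

Derivation:
Frame 1: OPEN (7+1=8). Cumulative: 8
Frame 2: SPARE (2+8=10). 10 + next roll (6) = 16. Cumulative: 24
Frame 3: OPEN (6+0=6). Cumulative: 30
Frame 4: STRIKE. 10 + next two rolls (4+3) = 17. Cumulative: 47
Frame 5: OPEN (4+3=7). Cumulative: 54
Frame 6: OPEN (0+3=3). Cumulative: 57
Frame 7: OPEN (7+1=8). Cumulative: 65
Frame 8: SPARE (9+1=10). 10 + next roll (3) = 13. Cumulative: 78
Frame 9: SPARE (3+7=10). 10 + next roll (3) = 13. Cumulative: 91
Frame 10: OPEN. Sum of all frame-10 rolls (3+6) = 9. Cumulative: 100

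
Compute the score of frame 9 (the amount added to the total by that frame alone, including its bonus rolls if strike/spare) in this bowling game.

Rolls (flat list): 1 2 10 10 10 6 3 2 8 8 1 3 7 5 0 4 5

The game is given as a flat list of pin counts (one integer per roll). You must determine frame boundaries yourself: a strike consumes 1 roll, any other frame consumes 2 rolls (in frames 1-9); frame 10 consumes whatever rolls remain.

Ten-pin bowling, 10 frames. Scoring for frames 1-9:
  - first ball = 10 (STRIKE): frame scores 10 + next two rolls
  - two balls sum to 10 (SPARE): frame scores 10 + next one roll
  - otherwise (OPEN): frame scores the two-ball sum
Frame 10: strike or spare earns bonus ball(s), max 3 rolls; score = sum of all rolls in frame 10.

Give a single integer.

Frame 1: OPEN (1+2=3). Cumulative: 3
Frame 2: STRIKE. 10 + next two rolls (10+10) = 30. Cumulative: 33
Frame 3: STRIKE. 10 + next two rolls (10+6) = 26. Cumulative: 59
Frame 4: STRIKE. 10 + next two rolls (6+3) = 19. Cumulative: 78
Frame 5: OPEN (6+3=9). Cumulative: 87
Frame 6: SPARE (2+8=10). 10 + next roll (8) = 18. Cumulative: 105
Frame 7: OPEN (8+1=9). Cumulative: 114
Frame 8: SPARE (3+7=10). 10 + next roll (5) = 15. Cumulative: 129
Frame 9: OPEN (5+0=5). Cumulative: 134
Frame 10: OPEN. Sum of all frame-10 rolls (4+5) = 9. Cumulative: 143

Answer: 5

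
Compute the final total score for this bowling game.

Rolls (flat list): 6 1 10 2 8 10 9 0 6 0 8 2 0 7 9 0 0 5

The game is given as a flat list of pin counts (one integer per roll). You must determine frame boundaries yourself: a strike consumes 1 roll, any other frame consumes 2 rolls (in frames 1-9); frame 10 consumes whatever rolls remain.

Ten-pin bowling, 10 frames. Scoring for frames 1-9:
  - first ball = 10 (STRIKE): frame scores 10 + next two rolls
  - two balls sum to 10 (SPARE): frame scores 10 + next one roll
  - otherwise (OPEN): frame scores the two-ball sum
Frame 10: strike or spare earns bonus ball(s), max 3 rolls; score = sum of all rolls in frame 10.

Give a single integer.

Answer: 112

Derivation:
Frame 1: OPEN (6+1=7). Cumulative: 7
Frame 2: STRIKE. 10 + next two rolls (2+8) = 20. Cumulative: 27
Frame 3: SPARE (2+8=10). 10 + next roll (10) = 20. Cumulative: 47
Frame 4: STRIKE. 10 + next two rolls (9+0) = 19. Cumulative: 66
Frame 5: OPEN (9+0=9). Cumulative: 75
Frame 6: OPEN (6+0=6). Cumulative: 81
Frame 7: SPARE (8+2=10). 10 + next roll (0) = 10. Cumulative: 91
Frame 8: OPEN (0+7=7). Cumulative: 98
Frame 9: OPEN (9+0=9). Cumulative: 107
Frame 10: OPEN. Sum of all frame-10 rolls (0+5) = 5. Cumulative: 112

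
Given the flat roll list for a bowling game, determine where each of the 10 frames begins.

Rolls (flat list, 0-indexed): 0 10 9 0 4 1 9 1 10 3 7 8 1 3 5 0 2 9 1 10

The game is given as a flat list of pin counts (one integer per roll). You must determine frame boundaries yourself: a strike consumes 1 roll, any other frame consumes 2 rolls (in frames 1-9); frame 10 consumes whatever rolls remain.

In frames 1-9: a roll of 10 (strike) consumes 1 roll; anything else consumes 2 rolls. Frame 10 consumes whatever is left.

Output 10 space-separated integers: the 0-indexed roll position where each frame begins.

Answer: 0 2 4 6 8 9 11 13 15 17

Derivation:
Frame 1 starts at roll index 0: rolls=0,10 (sum=10), consumes 2 rolls
Frame 2 starts at roll index 2: rolls=9,0 (sum=9), consumes 2 rolls
Frame 3 starts at roll index 4: rolls=4,1 (sum=5), consumes 2 rolls
Frame 4 starts at roll index 6: rolls=9,1 (sum=10), consumes 2 rolls
Frame 5 starts at roll index 8: roll=10 (strike), consumes 1 roll
Frame 6 starts at roll index 9: rolls=3,7 (sum=10), consumes 2 rolls
Frame 7 starts at roll index 11: rolls=8,1 (sum=9), consumes 2 rolls
Frame 8 starts at roll index 13: rolls=3,5 (sum=8), consumes 2 rolls
Frame 9 starts at roll index 15: rolls=0,2 (sum=2), consumes 2 rolls
Frame 10 starts at roll index 17: 3 remaining rolls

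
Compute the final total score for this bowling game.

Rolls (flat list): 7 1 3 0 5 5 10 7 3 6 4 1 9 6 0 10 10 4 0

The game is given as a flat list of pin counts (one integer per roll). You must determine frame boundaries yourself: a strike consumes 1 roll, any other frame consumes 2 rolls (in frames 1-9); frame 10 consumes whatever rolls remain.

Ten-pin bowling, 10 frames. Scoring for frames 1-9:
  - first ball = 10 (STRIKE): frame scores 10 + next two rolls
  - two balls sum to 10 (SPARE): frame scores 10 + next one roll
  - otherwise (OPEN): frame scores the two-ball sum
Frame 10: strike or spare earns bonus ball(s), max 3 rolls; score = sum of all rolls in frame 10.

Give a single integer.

Frame 1: OPEN (7+1=8). Cumulative: 8
Frame 2: OPEN (3+0=3). Cumulative: 11
Frame 3: SPARE (5+5=10). 10 + next roll (10) = 20. Cumulative: 31
Frame 4: STRIKE. 10 + next two rolls (7+3) = 20. Cumulative: 51
Frame 5: SPARE (7+3=10). 10 + next roll (6) = 16. Cumulative: 67
Frame 6: SPARE (6+4=10). 10 + next roll (1) = 11. Cumulative: 78
Frame 7: SPARE (1+9=10). 10 + next roll (6) = 16. Cumulative: 94
Frame 8: OPEN (6+0=6). Cumulative: 100
Frame 9: STRIKE. 10 + next two rolls (10+4) = 24. Cumulative: 124
Frame 10: STRIKE. Sum of all frame-10 rolls (10+4+0) = 14. Cumulative: 138

Answer: 138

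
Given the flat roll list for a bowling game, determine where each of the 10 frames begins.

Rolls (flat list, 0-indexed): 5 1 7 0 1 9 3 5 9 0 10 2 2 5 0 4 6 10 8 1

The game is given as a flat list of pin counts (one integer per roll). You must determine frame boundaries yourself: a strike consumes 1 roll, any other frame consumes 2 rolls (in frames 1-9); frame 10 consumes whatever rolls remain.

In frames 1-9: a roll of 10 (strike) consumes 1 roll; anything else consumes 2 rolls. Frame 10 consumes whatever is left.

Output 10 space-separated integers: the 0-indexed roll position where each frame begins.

Answer: 0 2 4 6 8 10 11 13 15 17

Derivation:
Frame 1 starts at roll index 0: rolls=5,1 (sum=6), consumes 2 rolls
Frame 2 starts at roll index 2: rolls=7,0 (sum=7), consumes 2 rolls
Frame 3 starts at roll index 4: rolls=1,9 (sum=10), consumes 2 rolls
Frame 4 starts at roll index 6: rolls=3,5 (sum=8), consumes 2 rolls
Frame 5 starts at roll index 8: rolls=9,0 (sum=9), consumes 2 rolls
Frame 6 starts at roll index 10: roll=10 (strike), consumes 1 roll
Frame 7 starts at roll index 11: rolls=2,2 (sum=4), consumes 2 rolls
Frame 8 starts at roll index 13: rolls=5,0 (sum=5), consumes 2 rolls
Frame 9 starts at roll index 15: rolls=4,6 (sum=10), consumes 2 rolls
Frame 10 starts at roll index 17: 3 remaining rolls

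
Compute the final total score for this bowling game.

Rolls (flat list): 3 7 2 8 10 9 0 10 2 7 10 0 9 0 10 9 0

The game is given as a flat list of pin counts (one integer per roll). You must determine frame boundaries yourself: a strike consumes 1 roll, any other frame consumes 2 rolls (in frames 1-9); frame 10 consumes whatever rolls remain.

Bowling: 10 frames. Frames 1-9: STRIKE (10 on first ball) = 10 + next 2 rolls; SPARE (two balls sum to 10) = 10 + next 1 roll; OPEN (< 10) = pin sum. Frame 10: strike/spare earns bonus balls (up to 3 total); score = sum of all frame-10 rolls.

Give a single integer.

Answer: 144

Derivation:
Frame 1: SPARE (3+7=10). 10 + next roll (2) = 12. Cumulative: 12
Frame 2: SPARE (2+8=10). 10 + next roll (10) = 20. Cumulative: 32
Frame 3: STRIKE. 10 + next two rolls (9+0) = 19. Cumulative: 51
Frame 4: OPEN (9+0=9). Cumulative: 60
Frame 5: STRIKE. 10 + next two rolls (2+7) = 19. Cumulative: 79
Frame 6: OPEN (2+7=9). Cumulative: 88
Frame 7: STRIKE. 10 + next two rolls (0+9) = 19. Cumulative: 107
Frame 8: OPEN (0+9=9). Cumulative: 116
Frame 9: SPARE (0+10=10). 10 + next roll (9) = 19. Cumulative: 135
Frame 10: OPEN. Sum of all frame-10 rolls (9+0) = 9. Cumulative: 144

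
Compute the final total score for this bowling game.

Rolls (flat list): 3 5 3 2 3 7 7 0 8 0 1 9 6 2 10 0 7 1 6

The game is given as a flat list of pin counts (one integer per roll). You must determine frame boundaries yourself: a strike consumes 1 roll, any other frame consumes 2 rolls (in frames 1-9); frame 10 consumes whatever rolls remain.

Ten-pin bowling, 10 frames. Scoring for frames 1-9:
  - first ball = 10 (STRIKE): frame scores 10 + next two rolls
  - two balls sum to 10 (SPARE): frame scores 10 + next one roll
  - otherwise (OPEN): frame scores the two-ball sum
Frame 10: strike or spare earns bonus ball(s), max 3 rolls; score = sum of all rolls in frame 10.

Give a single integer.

Frame 1: OPEN (3+5=8). Cumulative: 8
Frame 2: OPEN (3+2=5). Cumulative: 13
Frame 3: SPARE (3+7=10). 10 + next roll (7) = 17. Cumulative: 30
Frame 4: OPEN (7+0=7). Cumulative: 37
Frame 5: OPEN (8+0=8). Cumulative: 45
Frame 6: SPARE (1+9=10). 10 + next roll (6) = 16. Cumulative: 61
Frame 7: OPEN (6+2=8). Cumulative: 69
Frame 8: STRIKE. 10 + next two rolls (0+7) = 17. Cumulative: 86
Frame 9: OPEN (0+7=7). Cumulative: 93
Frame 10: OPEN. Sum of all frame-10 rolls (1+6) = 7. Cumulative: 100

Answer: 100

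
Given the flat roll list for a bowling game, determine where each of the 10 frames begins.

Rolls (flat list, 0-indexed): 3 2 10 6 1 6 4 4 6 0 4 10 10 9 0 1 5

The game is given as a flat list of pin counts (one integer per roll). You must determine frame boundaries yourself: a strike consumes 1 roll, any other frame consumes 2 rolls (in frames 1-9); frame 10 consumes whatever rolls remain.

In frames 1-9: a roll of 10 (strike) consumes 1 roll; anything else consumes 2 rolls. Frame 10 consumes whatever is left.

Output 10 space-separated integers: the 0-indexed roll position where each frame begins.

Frame 1 starts at roll index 0: rolls=3,2 (sum=5), consumes 2 rolls
Frame 2 starts at roll index 2: roll=10 (strike), consumes 1 roll
Frame 3 starts at roll index 3: rolls=6,1 (sum=7), consumes 2 rolls
Frame 4 starts at roll index 5: rolls=6,4 (sum=10), consumes 2 rolls
Frame 5 starts at roll index 7: rolls=4,6 (sum=10), consumes 2 rolls
Frame 6 starts at roll index 9: rolls=0,4 (sum=4), consumes 2 rolls
Frame 7 starts at roll index 11: roll=10 (strike), consumes 1 roll
Frame 8 starts at roll index 12: roll=10 (strike), consumes 1 roll
Frame 9 starts at roll index 13: rolls=9,0 (sum=9), consumes 2 rolls
Frame 10 starts at roll index 15: 2 remaining rolls

Answer: 0 2 3 5 7 9 11 12 13 15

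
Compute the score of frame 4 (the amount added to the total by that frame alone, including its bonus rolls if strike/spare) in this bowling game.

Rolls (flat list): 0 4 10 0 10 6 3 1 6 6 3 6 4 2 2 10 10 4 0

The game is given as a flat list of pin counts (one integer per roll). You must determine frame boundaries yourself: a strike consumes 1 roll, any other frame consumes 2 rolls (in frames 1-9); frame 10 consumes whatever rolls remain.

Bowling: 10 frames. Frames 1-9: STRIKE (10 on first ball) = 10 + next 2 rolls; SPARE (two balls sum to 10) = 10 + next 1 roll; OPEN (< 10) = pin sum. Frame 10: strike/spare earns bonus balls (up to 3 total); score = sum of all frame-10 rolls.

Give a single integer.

Frame 1: OPEN (0+4=4). Cumulative: 4
Frame 2: STRIKE. 10 + next two rolls (0+10) = 20. Cumulative: 24
Frame 3: SPARE (0+10=10). 10 + next roll (6) = 16. Cumulative: 40
Frame 4: OPEN (6+3=9). Cumulative: 49
Frame 5: OPEN (1+6=7). Cumulative: 56
Frame 6: OPEN (6+3=9). Cumulative: 65

Answer: 9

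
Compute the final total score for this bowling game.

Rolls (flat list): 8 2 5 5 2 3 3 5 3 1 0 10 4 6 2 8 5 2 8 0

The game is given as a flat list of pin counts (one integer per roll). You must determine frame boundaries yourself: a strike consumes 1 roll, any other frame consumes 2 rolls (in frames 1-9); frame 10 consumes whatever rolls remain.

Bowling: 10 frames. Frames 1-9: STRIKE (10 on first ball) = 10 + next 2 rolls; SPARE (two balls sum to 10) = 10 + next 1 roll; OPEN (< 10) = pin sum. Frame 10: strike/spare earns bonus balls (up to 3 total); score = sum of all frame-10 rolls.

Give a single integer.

Answer: 100

Derivation:
Frame 1: SPARE (8+2=10). 10 + next roll (5) = 15. Cumulative: 15
Frame 2: SPARE (5+5=10). 10 + next roll (2) = 12. Cumulative: 27
Frame 3: OPEN (2+3=5). Cumulative: 32
Frame 4: OPEN (3+5=8). Cumulative: 40
Frame 5: OPEN (3+1=4). Cumulative: 44
Frame 6: SPARE (0+10=10). 10 + next roll (4) = 14. Cumulative: 58
Frame 7: SPARE (4+6=10). 10 + next roll (2) = 12. Cumulative: 70
Frame 8: SPARE (2+8=10). 10 + next roll (5) = 15. Cumulative: 85
Frame 9: OPEN (5+2=7). Cumulative: 92
Frame 10: OPEN. Sum of all frame-10 rolls (8+0) = 8. Cumulative: 100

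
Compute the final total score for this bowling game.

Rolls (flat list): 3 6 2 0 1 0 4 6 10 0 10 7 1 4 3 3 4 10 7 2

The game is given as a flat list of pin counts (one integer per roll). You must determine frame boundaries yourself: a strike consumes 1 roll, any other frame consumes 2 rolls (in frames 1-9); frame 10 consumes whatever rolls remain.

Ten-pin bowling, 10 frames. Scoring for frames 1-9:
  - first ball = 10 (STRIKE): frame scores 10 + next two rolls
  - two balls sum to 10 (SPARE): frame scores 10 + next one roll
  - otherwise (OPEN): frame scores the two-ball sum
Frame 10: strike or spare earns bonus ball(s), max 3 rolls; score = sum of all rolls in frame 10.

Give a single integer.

Frame 1: OPEN (3+6=9). Cumulative: 9
Frame 2: OPEN (2+0=2). Cumulative: 11
Frame 3: OPEN (1+0=1). Cumulative: 12
Frame 4: SPARE (4+6=10). 10 + next roll (10) = 20. Cumulative: 32
Frame 5: STRIKE. 10 + next two rolls (0+10) = 20. Cumulative: 52
Frame 6: SPARE (0+10=10). 10 + next roll (7) = 17. Cumulative: 69
Frame 7: OPEN (7+1=8). Cumulative: 77
Frame 8: OPEN (4+3=7). Cumulative: 84
Frame 9: OPEN (3+4=7). Cumulative: 91
Frame 10: STRIKE. Sum of all frame-10 rolls (10+7+2) = 19. Cumulative: 110

Answer: 110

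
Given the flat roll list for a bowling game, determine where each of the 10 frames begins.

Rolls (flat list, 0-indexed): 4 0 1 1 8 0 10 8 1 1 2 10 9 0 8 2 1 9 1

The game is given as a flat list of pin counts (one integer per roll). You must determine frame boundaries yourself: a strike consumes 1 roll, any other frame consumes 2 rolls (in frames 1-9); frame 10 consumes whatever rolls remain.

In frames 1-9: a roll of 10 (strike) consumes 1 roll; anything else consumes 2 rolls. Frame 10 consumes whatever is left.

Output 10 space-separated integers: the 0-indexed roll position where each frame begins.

Frame 1 starts at roll index 0: rolls=4,0 (sum=4), consumes 2 rolls
Frame 2 starts at roll index 2: rolls=1,1 (sum=2), consumes 2 rolls
Frame 3 starts at roll index 4: rolls=8,0 (sum=8), consumes 2 rolls
Frame 4 starts at roll index 6: roll=10 (strike), consumes 1 roll
Frame 5 starts at roll index 7: rolls=8,1 (sum=9), consumes 2 rolls
Frame 6 starts at roll index 9: rolls=1,2 (sum=3), consumes 2 rolls
Frame 7 starts at roll index 11: roll=10 (strike), consumes 1 roll
Frame 8 starts at roll index 12: rolls=9,0 (sum=9), consumes 2 rolls
Frame 9 starts at roll index 14: rolls=8,2 (sum=10), consumes 2 rolls
Frame 10 starts at roll index 16: 3 remaining rolls

Answer: 0 2 4 6 7 9 11 12 14 16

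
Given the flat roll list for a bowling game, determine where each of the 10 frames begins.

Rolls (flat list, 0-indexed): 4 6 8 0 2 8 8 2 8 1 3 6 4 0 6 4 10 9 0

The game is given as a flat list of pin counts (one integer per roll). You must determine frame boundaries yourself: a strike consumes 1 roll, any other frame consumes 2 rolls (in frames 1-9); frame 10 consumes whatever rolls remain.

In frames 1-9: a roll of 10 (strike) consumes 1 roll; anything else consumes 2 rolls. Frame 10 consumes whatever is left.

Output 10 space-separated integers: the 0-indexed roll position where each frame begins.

Answer: 0 2 4 6 8 10 12 14 16 17

Derivation:
Frame 1 starts at roll index 0: rolls=4,6 (sum=10), consumes 2 rolls
Frame 2 starts at roll index 2: rolls=8,0 (sum=8), consumes 2 rolls
Frame 3 starts at roll index 4: rolls=2,8 (sum=10), consumes 2 rolls
Frame 4 starts at roll index 6: rolls=8,2 (sum=10), consumes 2 rolls
Frame 5 starts at roll index 8: rolls=8,1 (sum=9), consumes 2 rolls
Frame 6 starts at roll index 10: rolls=3,6 (sum=9), consumes 2 rolls
Frame 7 starts at roll index 12: rolls=4,0 (sum=4), consumes 2 rolls
Frame 8 starts at roll index 14: rolls=6,4 (sum=10), consumes 2 rolls
Frame 9 starts at roll index 16: roll=10 (strike), consumes 1 roll
Frame 10 starts at roll index 17: 2 remaining rolls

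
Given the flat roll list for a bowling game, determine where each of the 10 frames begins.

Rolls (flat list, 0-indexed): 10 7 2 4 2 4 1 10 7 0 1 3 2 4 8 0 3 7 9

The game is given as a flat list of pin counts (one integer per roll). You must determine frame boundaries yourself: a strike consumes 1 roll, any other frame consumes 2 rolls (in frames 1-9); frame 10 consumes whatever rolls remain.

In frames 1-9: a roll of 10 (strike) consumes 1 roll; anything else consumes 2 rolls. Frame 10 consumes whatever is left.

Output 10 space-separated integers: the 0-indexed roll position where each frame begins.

Answer: 0 1 3 5 7 8 10 12 14 16

Derivation:
Frame 1 starts at roll index 0: roll=10 (strike), consumes 1 roll
Frame 2 starts at roll index 1: rolls=7,2 (sum=9), consumes 2 rolls
Frame 3 starts at roll index 3: rolls=4,2 (sum=6), consumes 2 rolls
Frame 4 starts at roll index 5: rolls=4,1 (sum=5), consumes 2 rolls
Frame 5 starts at roll index 7: roll=10 (strike), consumes 1 roll
Frame 6 starts at roll index 8: rolls=7,0 (sum=7), consumes 2 rolls
Frame 7 starts at roll index 10: rolls=1,3 (sum=4), consumes 2 rolls
Frame 8 starts at roll index 12: rolls=2,4 (sum=6), consumes 2 rolls
Frame 9 starts at roll index 14: rolls=8,0 (sum=8), consumes 2 rolls
Frame 10 starts at roll index 16: 3 remaining rolls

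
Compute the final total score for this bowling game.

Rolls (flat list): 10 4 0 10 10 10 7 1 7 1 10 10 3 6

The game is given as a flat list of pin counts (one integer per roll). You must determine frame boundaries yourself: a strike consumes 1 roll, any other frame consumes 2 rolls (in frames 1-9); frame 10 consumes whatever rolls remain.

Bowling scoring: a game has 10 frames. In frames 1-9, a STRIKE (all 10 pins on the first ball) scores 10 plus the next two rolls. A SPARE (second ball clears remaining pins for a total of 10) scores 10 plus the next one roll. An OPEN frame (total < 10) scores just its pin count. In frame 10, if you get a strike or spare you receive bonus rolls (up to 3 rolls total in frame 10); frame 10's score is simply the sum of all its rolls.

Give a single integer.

Frame 1: STRIKE. 10 + next two rolls (4+0) = 14. Cumulative: 14
Frame 2: OPEN (4+0=4). Cumulative: 18
Frame 3: STRIKE. 10 + next two rolls (10+10) = 30. Cumulative: 48
Frame 4: STRIKE. 10 + next two rolls (10+7) = 27. Cumulative: 75
Frame 5: STRIKE. 10 + next two rolls (7+1) = 18. Cumulative: 93
Frame 6: OPEN (7+1=8). Cumulative: 101
Frame 7: OPEN (7+1=8). Cumulative: 109
Frame 8: STRIKE. 10 + next two rolls (10+3) = 23. Cumulative: 132
Frame 9: STRIKE. 10 + next two rolls (3+6) = 19. Cumulative: 151
Frame 10: OPEN. Sum of all frame-10 rolls (3+6) = 9. Cumulative: 160

Answer: 160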